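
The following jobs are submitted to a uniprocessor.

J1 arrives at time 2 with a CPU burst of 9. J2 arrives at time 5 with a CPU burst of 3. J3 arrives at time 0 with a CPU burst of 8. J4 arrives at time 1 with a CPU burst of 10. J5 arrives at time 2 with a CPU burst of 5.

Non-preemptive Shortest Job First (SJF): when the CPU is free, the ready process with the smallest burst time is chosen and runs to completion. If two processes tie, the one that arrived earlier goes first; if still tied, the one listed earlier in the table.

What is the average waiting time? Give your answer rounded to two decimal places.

Timeline: | J3 0-8 | J2 8-11 | J5 11-16 | J1 16-25 | J4 25-35 |
Completion: J1=25  J2=11  J3=8  J4=35  J5=16
Turnaround (C−A): J1=23  J2=6  J3=8  J4=34  J5=14
Waiting times: J1=14, J2=3, J3=0, J4=24, J5=9
Average waiting = (14+3+0+24+9) / 5 = 50/5 = 10.00

10.00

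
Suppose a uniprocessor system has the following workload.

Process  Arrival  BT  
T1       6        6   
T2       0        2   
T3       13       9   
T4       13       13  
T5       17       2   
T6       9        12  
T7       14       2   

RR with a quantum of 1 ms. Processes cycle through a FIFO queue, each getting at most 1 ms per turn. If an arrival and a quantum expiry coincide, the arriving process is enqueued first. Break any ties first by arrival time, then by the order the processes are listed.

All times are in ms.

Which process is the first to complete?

T2

Timeline: | T2 0-2 | idle 2-6 | T1 6-9 | T6 9-10 | T1 10-11 | T6 11-12 | T1 12-13 | T6 13-14 | T3 14-15 | T4 15-16 | T1 16-17 | T7 17-18 | T6 18-19 | T3 19-20 | T4 20-21 | T5 21-22 | T7 22-23 | T6 23-24 | T3 24-25 | T4 25-26 | T5 26-27 | T6 27-28 | T3 28-29 | T4 29-30 | T6 30-31 | T3 31-32 | T4 32-33 | T6 33-34 | T3 34-35 | T4 35-36 | T6 36-37 | T3 37-38 | T4 38-39 | T6 39-40 | T3 40-41 | T4 41-42 | T6 42-43 | T3 43-44 | T4 44-45 | T6 45-46 | T4 46-50 |
Completion: T1=17  T2=2  T3=44  T4=50  T5=27  T6=46  T7=23
Turnaround (C−A): T1=11  T2=2  T3=31  T4=37  T5=10  T6=37  T7=9
Finish order: T2 → T1 → T7 → T5 → T3 → T6 → T4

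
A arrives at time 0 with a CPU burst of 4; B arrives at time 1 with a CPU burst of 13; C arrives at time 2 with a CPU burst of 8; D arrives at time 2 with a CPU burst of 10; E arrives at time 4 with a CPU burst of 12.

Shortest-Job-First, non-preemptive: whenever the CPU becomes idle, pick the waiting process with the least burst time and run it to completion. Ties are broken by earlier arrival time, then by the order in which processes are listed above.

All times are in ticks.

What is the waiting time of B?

33

Timeline: | A 0-4 | C 4-12 | D 12-22 | E 22-34 | B 34-47 |
Completion: A=4  B=47  C=12  D=22  E=34
Turnaround (C−A): A=4  B=46  C=10  D=20  E=30
Waiting(B) = turnaround − burst = 46 − 13 = 33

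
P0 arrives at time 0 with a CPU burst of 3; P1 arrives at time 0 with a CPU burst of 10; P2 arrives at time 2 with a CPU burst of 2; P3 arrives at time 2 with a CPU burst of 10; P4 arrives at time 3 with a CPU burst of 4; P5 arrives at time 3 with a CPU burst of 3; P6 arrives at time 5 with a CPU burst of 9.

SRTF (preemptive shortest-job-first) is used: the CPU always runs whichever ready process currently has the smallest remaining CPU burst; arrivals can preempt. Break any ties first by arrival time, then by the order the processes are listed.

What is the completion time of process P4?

Gantt: | P0 0-3 | P2 3-5 | P5 5-8 | P4 8-12 | P6 12-21 | P1 21-31 | P3 31-41 |
Completion: P0=3  P1=31  P2=5  P3=41  P4=12  P5=8  P6=21
Turnaround (C−A): P0=3  P1=31  P2=3  P3=39  P4=9  P5=5  P6=16

12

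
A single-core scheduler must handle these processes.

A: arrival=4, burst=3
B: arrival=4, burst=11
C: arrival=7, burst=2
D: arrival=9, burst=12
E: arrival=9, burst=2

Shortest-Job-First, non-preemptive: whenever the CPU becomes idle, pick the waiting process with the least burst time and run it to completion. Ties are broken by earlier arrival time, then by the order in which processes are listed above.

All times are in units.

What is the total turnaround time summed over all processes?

50

Timeline: | idle 0-4 | A 4-7 | C 7-9 | E 9-11 | B 11-22 | D 22-34 |
Completion: A=7  B=22  C=9  D=34  E=11
Turnaround = completion − arrival: A=3, B=18, C=2, D=25, E=2
Total turnaround = 3 + 18 + 2 + 25 + 2 = 50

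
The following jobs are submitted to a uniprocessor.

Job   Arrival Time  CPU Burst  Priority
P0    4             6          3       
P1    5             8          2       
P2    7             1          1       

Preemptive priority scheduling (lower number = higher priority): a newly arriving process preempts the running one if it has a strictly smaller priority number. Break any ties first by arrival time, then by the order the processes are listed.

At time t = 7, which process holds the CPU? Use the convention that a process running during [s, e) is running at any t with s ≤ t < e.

Schedule: | idle 0-4 | P0 4-5 | P1 5-7 | P2 7-8 | P1 8-14 | P0 14-19 |
Completion: P0=19  P1=14  P2=8

P2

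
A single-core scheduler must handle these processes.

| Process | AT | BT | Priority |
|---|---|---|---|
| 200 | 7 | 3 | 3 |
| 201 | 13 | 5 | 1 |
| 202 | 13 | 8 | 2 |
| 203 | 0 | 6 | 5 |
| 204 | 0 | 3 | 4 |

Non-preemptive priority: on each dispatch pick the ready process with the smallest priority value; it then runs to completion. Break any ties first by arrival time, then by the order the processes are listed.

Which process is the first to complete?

Schedule: | 204 0-3 | 203 3-9 | 200 9-12 | idle 12-13 | 201 13-18 | 202 18-26 |
Completion: 200=12  201=18  202=26  203=9  204=3
Turnaround (C−A): 200=5  201=5  202=13  203=9  204=3
Finish order: 204 → 203 → 200 → 201 → 202

204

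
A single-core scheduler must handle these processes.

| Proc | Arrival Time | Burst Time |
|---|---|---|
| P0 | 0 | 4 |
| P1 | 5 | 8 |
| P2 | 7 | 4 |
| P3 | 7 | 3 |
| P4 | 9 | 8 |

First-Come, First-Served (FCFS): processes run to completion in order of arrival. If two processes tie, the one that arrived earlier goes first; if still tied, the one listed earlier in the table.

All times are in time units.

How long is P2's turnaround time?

Timeline: | P0 0-4 | idle 4-5 | P1 5-13 | P2 13-17 | P3 17-20 | P4 20-28 |
Completion: P0=4  P1=13  P2=17  P3=20  P4=28
Turnaround(P2) = completion − arrival = 17 − 7 = 10

10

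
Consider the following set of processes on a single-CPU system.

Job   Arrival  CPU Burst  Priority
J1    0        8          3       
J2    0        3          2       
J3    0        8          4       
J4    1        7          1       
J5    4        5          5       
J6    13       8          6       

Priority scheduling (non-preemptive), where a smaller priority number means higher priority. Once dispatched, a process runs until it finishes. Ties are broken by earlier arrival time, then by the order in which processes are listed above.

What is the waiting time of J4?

Gantt: | J2 0-3 | J4 3-10 | J1 10-18 | J3 18-26 | J5 26-31 | J6 31-39 |
Completion: J1=18  J2=3  J3=26  J4=10  J5=31  J6=39
Turnaround (C−A): J1=18  J2=3  J3=26  J4=9  J5=27  J6=26
Waiting(J4) = turnaround − burst = 9 − 7 = 2

2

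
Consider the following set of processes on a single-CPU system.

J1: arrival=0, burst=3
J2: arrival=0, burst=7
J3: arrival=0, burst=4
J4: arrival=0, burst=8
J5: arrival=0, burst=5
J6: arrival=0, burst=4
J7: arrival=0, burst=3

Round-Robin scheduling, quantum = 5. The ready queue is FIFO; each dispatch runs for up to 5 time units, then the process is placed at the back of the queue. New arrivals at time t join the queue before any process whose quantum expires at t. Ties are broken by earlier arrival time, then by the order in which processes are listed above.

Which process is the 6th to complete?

Schedule: | J1 0-3 | J2 3-8 | J3 8-12 | J4 12-17 | J5 17-22 | J6 22-26 | J7 26-29 | J2 29-31 | J4 31-34 |
Completion: J1=3  J2=31  J3=12  J4=34  J5=22  J6=26  J7=29
Turnaround (C−A): J1=3  J2=31  J3=12  J4=34  J5=22  J6=26  J7=29
Finish order: J1 → J3 → J5 → J6 → J7 → J2 → J4

J2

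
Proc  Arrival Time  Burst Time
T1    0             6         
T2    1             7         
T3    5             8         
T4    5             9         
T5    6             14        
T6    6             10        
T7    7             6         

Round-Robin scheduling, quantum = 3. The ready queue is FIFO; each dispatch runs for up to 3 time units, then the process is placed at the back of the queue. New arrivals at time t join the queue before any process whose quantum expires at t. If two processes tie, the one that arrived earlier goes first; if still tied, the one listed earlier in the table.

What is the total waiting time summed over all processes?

Schedule: | T1 0-3 | T2 3-6 | T1 6-9 | T3 9-12 | T4 12-15 | T5 15-18 | T6 18-21 | T2 21-24 | T7 24-27 | T3 27-30 | T4 30-33 | T5 33-36 | T6 36-39 | T2 39-40 | T7 40-43 | T3 43-45 | T4 45-48 | T5 48-51 | T6 51-54 | T5 54-57 | T6 57-58 | T5 58-60 |
Completion: T1=9  T2=40  T3=45  T4=48  T5=60  T6=58  T7=43
Turnaround (C−A): T1=9  T2=39  T3=40  T4=43  T5=54  T6=52  T7=36
Waiting = turnaround − burst: T1=3, T2=32, T3=32, T4=34, T5=40, T6=42, T7=30
Total waiting = 3 + 32 + 32 + 34 + 40 + 42 + 30 = 213

213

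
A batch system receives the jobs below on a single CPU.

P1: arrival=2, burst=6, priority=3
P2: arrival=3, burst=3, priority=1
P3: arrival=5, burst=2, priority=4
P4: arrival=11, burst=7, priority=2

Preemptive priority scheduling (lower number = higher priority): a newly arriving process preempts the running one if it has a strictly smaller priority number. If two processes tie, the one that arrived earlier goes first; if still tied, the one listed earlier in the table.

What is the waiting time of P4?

Timeline: | idle 0-2 | P1 2-3 | P2 3-6 | P1 6-11 | P4 11-18 | P3 18-20 |
Completion: P1=11  P2=6  P3=20  P4=18
Turnaround (C−A): P1=9  P2=3  P3=15  P4=7
Waiting(P4) = turnaround − burst = 7 − 7 = 0

0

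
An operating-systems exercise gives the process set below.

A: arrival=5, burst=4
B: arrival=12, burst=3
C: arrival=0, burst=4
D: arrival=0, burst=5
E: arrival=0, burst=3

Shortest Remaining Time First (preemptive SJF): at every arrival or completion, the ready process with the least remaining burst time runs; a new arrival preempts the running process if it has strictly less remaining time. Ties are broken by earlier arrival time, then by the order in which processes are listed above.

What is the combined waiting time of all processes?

19

Schedule: | E 0-3 | C 3-7 | A 7-11 | D 11-12 | B 12-15 | D 15-19 |
Completion: A=11  B=15  C=7  D=19  E=3
Turnaround (C−A): A=6  B=3  C=7  D=19  E=3
Waiting = turnaround − burst: A=2, B=0, C=3, D=14, E=0
Total waiting = 2 + 0 + 3 + 14 + 0 = 19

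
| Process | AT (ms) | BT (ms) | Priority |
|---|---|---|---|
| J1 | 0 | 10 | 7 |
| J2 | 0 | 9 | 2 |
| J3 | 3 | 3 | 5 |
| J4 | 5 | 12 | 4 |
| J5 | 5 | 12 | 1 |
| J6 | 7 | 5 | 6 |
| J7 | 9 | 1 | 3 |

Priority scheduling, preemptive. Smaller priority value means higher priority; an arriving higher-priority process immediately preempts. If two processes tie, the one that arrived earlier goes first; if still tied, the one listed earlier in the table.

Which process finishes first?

J5

Gantt: | J2 0-5 | J5 5-17 | J2 17-21 | J7 21-22 | J4 22-34 | J3 34-37 | J6 37-42 | J1 42-52 |
Completion: J1=52  J2=21  J3=37  J4=34  J5=17  J6=42  J7=22
Finish order: J5 → J2 → J7 → J4 → J3 → J6 → J1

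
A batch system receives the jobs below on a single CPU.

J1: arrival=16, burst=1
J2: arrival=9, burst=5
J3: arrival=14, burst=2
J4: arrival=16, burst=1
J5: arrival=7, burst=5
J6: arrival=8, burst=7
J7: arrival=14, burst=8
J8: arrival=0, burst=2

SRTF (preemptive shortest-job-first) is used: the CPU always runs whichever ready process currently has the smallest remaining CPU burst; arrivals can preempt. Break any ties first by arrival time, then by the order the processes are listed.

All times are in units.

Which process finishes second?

J5

Gantt: | J8 0-2 | idle 2-7 | J5 7-12 | J2 12-14 | J3 14-16 | J1 16-17 | J4 17-18 | J2 18-21 | J6 21-28 | J7 28-36 |
Completion: J1=17  J2=21  J3=16  J4=18  J5=12  J6=28  J7=36  J8=2
Turnaround (C−A): J1=1  J2=12  J3=2  J4=2  J5=5  J6=20  J7=22  J8=2
Finish order: J8 → J5 → J3 → J1 → J4 → J2 → J6 → J7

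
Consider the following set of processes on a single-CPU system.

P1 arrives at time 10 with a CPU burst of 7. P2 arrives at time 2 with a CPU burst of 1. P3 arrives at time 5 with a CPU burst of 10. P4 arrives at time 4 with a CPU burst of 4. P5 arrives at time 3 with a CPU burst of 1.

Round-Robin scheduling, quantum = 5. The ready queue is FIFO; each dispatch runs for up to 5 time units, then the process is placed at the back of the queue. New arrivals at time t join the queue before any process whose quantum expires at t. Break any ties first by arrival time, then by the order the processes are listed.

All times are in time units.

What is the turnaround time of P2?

1

Gantt: | idle 0-2 | P2 2-3 | P5 3-4 | P4 4-8 | P3 8-13 | P1 13-18 | P3 18-23 | P1 23-25 |
Completion: P1=25  P2=3  P3=23  P4=8  P5=4
Turnaround(P2) = completion − arrival = 3 − 2 = 1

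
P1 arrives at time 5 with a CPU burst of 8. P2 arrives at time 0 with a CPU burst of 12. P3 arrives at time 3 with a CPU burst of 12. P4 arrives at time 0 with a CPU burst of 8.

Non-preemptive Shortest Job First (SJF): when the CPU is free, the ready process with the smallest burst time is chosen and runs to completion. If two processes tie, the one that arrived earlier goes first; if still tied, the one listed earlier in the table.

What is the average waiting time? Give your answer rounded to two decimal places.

Timeline: | P4 0-8 | P1 8-16 | P2 16-28 | P3 28-40 |
Completion: P1=16  P2=28  P3=40  P4=8
Waiting times: P1=3, P2=16, P3=25, P4=0
Average waiting = (3+16+25+0) / 4 = 44/4 = 11.00

11.00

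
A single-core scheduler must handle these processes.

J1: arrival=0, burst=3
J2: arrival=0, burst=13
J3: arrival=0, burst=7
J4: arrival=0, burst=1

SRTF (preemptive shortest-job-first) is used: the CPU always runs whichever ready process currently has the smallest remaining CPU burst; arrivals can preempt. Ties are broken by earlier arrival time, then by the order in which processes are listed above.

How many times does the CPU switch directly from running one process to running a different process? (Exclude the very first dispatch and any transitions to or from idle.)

3

Gantt: | J4 0-1 | J1 1-4 | J3 4-11 | J2 11-24 |
Completion: J1=4  J2=24  J3=11  J4=1
Turnaround (C−A): J1=4  J2=24  J3=11  J4=1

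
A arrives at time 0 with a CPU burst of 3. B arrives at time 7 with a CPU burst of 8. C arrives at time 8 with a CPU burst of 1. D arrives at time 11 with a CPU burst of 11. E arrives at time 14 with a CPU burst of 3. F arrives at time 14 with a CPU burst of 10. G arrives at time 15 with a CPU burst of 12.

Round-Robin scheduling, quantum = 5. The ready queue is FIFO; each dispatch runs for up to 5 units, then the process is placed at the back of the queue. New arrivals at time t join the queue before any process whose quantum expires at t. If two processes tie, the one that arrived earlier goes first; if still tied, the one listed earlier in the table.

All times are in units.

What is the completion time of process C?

Schedule: | A 0-3 | idle 3-7 | B 7-12 | C 12-13 | D 13-18 | B 18-21 | E 21-24 | F 24-29 | G 29-34 | D 34-39 | F 39-44 | G 44-49 | D 49-50 | G 50-52 |
Completion: A=3  B=21  C=13  D=50  E=24  F=44  G=52
Turnaround (C−A): A=3  B=14  C=5  D=39  E=10  F=30  G=37

13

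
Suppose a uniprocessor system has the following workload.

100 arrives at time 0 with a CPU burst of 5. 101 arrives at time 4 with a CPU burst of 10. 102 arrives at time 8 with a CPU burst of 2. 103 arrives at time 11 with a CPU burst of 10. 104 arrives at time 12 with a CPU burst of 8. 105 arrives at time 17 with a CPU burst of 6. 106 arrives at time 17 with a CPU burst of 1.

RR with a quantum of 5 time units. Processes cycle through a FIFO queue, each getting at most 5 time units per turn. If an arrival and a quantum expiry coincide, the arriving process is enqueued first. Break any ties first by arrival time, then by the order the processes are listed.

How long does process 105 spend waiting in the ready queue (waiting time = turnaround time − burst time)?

19

Schedule: | 100 0-5 | 101 5-10 | 102 10-12 | 101 12-17 | 103 17-22 | 104 22-27 | 105 27-32 | 106 32-33 | 103 33-38 | 104 38-41 | 105 41-42 |
Completion: 100=5  101=17  102=12  103=38  104=41  105=42  106=33
Turnaround (C−A): 100=5  101=13  102=4  103=27  104=29  105=25  106=16
Waiting(105) = turnaround − burst = 25 − 6 = 19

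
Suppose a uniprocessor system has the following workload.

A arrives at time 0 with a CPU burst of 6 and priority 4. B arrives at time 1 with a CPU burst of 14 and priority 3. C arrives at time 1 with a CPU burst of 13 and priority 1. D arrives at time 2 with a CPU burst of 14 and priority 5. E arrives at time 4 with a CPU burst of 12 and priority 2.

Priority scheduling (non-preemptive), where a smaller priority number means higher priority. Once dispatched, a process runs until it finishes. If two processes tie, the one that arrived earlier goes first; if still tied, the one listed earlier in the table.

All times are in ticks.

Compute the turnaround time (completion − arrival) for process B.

Gantt: | A 0-6 | C 6-19 | E 19-31 | B 31-45 | D 45-59 |
Completion: A=6  B=45  C=19  D=59  E=31
Turnaround(B) = completion − arrival = 45 − 1 = 44

44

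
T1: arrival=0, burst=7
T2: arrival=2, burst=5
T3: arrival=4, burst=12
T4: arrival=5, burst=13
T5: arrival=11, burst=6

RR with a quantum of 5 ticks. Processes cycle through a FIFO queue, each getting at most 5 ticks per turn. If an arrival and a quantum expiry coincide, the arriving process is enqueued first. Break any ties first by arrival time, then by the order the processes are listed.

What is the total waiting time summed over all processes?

88

Timeline: | T1 0-5 | T2 5-10 | T3 10-15 | T4 15-20 | T1 20-22 | T5 22-27 | T3 27-32 | T4 32-37 | T5 37-38 | T3 38-40 | T4 40-43 |
Completion: T1=22  T2=10  T3=40  T4=43  T5=38
Turnaround (C−A): T1=22  T2=8  T3=36  T4=38  T5=27
Waiting = turnaround − burst: T1=15, T2=3, T3=24, T4=25, T5=21
Total waiting = 15 + 3 + 24 + 25 + 21 = 88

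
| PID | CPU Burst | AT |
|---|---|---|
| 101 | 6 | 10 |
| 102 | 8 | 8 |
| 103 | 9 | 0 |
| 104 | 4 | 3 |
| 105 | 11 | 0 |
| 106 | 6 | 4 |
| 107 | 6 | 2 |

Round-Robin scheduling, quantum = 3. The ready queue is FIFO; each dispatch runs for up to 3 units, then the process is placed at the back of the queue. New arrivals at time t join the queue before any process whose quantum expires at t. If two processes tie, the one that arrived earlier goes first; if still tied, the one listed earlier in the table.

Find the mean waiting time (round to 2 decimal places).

28.00

Gantt: | 103 0-3 | 105 3-6 | 107 6-9 | 104 9-12 | 103 12-15 | 106 15-18 | 105 18-21 | 102 21-24 | 107 24-27 | 101 27-30 | 104 30-31 | 103 31-34 | 106 34-37 | 105 37-40 | 102 40-43 | 101 43-46 | 105 46-48 | 102 48-50 |
Completion: 101=46  102=50  103=34  104=31  105=48  106=37  107=27
Waiting times: 101=30, 102=34, 103=25, 104=24, 105=37, 106=27, 107=19
Average waiting = (30+34+25+24+37+27+19) / 7 = 196/7 = 28.00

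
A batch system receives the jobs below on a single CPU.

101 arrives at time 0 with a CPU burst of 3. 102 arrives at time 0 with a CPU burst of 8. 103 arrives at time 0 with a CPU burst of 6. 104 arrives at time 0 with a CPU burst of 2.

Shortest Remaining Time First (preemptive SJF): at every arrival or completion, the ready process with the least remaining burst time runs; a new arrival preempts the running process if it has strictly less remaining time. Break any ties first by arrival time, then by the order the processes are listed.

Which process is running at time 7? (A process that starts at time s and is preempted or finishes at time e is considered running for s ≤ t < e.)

103

Schedule: | 104 0-2 | 101 2-5 | 103 5-11 | 102 11-19 |
Completion: 101=5  102=19  103=11  104=2
Turnaround (C−A): 101=5  102=19  103=11  104=2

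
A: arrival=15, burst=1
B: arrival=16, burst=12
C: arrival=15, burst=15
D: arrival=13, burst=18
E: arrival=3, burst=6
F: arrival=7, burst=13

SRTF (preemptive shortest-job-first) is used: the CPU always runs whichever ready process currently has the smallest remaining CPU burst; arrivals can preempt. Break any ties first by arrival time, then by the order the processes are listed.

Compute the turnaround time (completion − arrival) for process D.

55

Gantt: | idle 0-3 | E 3-9 | F 9-15 | A 15-16 | F 16-23 | B 23-35 | C 35-50 | D 50-68 |
Completion: A=16  B=35  C=50  D=68  E=9  F=23
Turnaround(D) = completion − arrival = 68 − 13 = 55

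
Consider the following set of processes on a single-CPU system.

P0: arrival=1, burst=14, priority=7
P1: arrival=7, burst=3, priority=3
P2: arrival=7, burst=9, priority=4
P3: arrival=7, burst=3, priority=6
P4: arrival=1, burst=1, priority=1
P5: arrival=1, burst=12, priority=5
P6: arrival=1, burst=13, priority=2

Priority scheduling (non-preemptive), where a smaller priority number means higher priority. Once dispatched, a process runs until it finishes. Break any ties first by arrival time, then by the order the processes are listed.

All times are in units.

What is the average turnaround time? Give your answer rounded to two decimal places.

Schedule: | idle 0-1 | P4 1-2 | P6 2-15 | P1 15-18 | P2 18-27 | P5 27-39 | P3 39-42 | P0 42-56 |
Completion: P0=56  P1=18  P2=27  P3=42  P4=2  P5=39  P6=15
Turnaround times: P0=55, P1=11, P2=20, P3=35, P4=1, P5=38, P6=14
Average turnaround = (55+11+20+35+1+38+14) / 7 = 174/7 = 24.86

24.86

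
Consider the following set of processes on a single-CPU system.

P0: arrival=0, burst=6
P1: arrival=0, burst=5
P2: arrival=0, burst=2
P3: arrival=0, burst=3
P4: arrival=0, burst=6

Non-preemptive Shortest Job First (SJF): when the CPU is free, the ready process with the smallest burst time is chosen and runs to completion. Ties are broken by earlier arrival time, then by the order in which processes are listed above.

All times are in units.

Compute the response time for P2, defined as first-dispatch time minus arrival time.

0

Gantt: | P2 0-2 | P3 2-5 | P1 5-10 | P0 10-16 | P4 16-22 |
Completion: P0=16  P1=10  P2=2  P3=5  P4=22
Turnaround (C−A): P0=16  P1=10  P2=2  P3=5  P4=22
Response(P2) = first start − arrival = 0 − 0 = 0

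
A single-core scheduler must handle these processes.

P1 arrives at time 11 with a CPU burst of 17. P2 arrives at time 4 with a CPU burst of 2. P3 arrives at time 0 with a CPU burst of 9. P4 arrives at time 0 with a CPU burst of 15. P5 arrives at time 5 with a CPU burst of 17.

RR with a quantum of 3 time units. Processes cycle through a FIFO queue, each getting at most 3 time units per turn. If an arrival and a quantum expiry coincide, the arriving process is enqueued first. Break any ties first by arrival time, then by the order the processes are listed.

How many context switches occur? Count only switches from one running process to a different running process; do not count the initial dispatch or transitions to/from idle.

Gantt: | P3 0-3 | P4 3-6 | P3 6-9 | P2 9-11 | P5 11-14 | P4 14-17 | P3 17-20 | P1 20-23 | P5 23-26 | P4 26-29 | P1 29-32 | P5 32-35 | P4 35-38 | P1 38-41 | P5 41-44 | P4 44-47 | P1 47-50 | P5 50-53 | P1 53-56 | P5 56-58 | P1 58-60 |
Completion: P1=60  P2=11  P3=20  P4=47  P5=58

20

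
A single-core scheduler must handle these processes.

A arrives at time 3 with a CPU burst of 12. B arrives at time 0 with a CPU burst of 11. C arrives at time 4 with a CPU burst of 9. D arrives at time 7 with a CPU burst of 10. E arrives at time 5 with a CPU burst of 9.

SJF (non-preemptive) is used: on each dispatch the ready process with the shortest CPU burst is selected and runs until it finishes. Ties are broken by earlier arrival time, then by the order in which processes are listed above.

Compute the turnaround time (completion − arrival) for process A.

Gantt: | B 0-11 | C 11-20 | E 20-29 | D 29-39 | A 39-51 |
Completion: A=51  B=11  C=20  D=39  E=29
Turnaround (C−A): A=48  B=11  C=16  D=32  E=24
Turnaround(A) = completion − arrival = 51 − 3 = 48

48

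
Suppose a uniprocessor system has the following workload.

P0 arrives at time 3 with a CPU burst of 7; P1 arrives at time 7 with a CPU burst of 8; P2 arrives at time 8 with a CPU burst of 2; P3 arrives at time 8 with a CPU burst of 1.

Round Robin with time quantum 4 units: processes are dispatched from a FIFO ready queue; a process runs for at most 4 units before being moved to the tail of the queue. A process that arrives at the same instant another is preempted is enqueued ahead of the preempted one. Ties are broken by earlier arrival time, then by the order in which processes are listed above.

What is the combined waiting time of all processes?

Gantt: | idle 0-3 | P0 3-7 | P1 7-11 | P0 11-14 | P2 14-16 | P3 16-17 | P1 17-21 |
Completion: P0=14  P1=21  P2=16  P3=17
Waiting = turnaround − burst: P0=4, P1=6, P2=6, P3=8
Total waiting = 4 + 6 + 6 + 8 = 24

24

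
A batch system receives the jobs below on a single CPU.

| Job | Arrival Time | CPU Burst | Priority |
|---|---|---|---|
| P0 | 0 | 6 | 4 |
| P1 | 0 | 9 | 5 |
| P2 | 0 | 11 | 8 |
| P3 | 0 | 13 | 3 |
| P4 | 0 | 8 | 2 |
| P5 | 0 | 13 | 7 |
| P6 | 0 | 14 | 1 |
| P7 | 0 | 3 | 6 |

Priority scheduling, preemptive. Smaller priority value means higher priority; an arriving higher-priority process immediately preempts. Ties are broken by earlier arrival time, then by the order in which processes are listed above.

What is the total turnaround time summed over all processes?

358

Timeline: | P6 0-14 | P4 14-22 | P3 22-35 | P0 35-41 | P1 41-50 | P7 50-53 | P5 53-66 | P2 66-77 |
Completion: P0=41  P1=50  P2=77  P3=35  P4=22  P5=66  P6=14  P7=53
Turnaround (C−A): P0=41  P1=50  P2=77  P3=35  P4=22  P5=66  P6=14  P7=53
Turnaround = completion − arrival: P0=41, P1=50, P2=77, P3=35, P4=22, P5=66, P6=14, P7=53
Total turnaround = 41 + 50 + 77 + 35 + 22 + 66 + 14 + 53 = 358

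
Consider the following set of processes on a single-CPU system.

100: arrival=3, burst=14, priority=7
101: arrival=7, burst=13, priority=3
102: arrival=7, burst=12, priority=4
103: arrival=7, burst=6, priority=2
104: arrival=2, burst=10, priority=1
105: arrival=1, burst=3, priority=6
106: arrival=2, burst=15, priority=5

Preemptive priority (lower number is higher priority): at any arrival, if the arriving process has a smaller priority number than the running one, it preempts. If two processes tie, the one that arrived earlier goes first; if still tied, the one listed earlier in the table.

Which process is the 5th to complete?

106

Timeline: | idle 0-1 | 105 1-2 | 104 2-12 | 103 12-18 | 101 18-31 | 102 31-43 | 106 43-58 | 105 58-60 | 100 60-74 |
Completion: 100=74  101=31  102=43  103=18  104=12  105=60  106=58
Finish order: 104 → 103 → 101 → 102 → 106 → 105 → 100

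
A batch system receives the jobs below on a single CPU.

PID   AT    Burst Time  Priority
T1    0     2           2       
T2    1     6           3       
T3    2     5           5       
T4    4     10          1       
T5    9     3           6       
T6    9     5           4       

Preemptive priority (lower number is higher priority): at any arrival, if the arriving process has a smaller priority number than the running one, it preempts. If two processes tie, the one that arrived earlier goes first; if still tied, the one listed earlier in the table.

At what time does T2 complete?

18

Schedule: | T1 0-2 | T2 2-4 | T4 4-14 | T2 14-18 | T6 18-23 | T3 23-28 | T5 28-31 |
Completion: T1=2  T2=18  T3=28  T4=14  T5=31  T6=23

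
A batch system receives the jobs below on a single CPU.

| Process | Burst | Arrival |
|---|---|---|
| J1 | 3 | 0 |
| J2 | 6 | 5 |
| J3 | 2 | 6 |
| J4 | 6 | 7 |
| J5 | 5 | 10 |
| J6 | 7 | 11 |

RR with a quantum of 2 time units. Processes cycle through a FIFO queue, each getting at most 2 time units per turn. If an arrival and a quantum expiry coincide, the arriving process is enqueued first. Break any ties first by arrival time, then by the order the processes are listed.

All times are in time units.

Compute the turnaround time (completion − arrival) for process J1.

3

Timeline: | J1 0-3 | idle 3-5 | J2 5-7 | J3 7-9 | J4 9-11 | J2 11-13 | J5 13-15 | J6 15-17 | J4 17-19 | J2 19-21 | J5 21-23 | J6 23-25 | J4 25-27 | J5 27-28 | J6 28-31 |
Completion: J1=3  J2=21  J3=9  J4=27  J5=28  J6=31
Turnaround(J1) = completion − arrival = 3 − 0 = 3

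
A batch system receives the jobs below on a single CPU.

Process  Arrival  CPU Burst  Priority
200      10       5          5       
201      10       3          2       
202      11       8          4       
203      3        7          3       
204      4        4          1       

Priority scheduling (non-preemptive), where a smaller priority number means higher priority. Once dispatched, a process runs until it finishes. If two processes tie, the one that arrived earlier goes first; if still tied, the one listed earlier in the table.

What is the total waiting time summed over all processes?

31

Gantt: | idle 0-3 | 203 3-10 | 204 10-14 | 201 14-17 | 202 17-25 | 200 25-30 |
Completion: 200=30  201=17  202=25  203=10  204=14
Turnaround (C−A): 200=20  201=7  202=14  203=7  204=10
Waiting = turnaround − burst: 200=15, 201=4, 202=6, 203=0, 204=6
Total waiting = 15 + 4 + 6 + 0 + 6 = 31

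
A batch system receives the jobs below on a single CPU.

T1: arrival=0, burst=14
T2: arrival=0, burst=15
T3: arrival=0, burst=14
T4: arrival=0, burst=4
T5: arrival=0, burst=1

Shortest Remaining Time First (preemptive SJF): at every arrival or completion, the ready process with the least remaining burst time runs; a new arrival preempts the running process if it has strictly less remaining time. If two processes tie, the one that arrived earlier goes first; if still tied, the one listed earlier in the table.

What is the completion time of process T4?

5

Schedule: | T5 0-1 | T4 1-5 | T1 5-19 | T3 19-33 | T2 33-48 |
Completion: T1=19  T2=48  T3=33  T4=5  T5=1
Turnaround (C−A): T1=19  T2=48  T3=33  T4=5  T5=1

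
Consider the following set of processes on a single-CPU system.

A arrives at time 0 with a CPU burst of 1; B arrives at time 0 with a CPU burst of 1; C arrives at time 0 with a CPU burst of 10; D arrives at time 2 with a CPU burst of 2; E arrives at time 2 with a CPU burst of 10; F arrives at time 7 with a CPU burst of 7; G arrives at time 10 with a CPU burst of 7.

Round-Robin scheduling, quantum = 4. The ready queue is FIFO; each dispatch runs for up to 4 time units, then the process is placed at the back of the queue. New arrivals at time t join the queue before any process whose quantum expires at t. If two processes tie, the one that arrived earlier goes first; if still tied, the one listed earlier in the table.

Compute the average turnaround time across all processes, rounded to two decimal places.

18.14

Schedule: | A 0-1 | B 1-2 | C 2-6 | D 6-8 | E 8-12 | C 12-16 | F 16-20 | G 20-24 | E 24-28 | C 28-30 | F 30-33 | G 33-36 | E 36-38 |
Completion: A=1  B=2  C=30  D=8  E=38  F=33  G=36
Turnaround (C−A): A=1  B=2  C=30  D=6  E=36  F=26  G=26
Turnaround times: A=1, B=2, C=30, D=6, E=36, F=26, G=26
Average turnaround = (1+2+30+6+36+26+26) / 7 = 127/7 = 18.14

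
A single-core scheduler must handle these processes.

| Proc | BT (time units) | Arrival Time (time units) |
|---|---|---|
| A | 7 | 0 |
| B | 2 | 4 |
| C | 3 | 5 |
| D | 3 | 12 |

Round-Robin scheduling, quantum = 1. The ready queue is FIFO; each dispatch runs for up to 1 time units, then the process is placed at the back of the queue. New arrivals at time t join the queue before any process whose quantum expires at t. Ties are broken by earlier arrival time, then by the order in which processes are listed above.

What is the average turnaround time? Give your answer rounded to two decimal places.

6.25

Gantt: | A 0-4 | B 4-5 | A 5-6 | C 6-7 | B 7-8 | A 8-9 | C 9-10 | A 10-11 | C 11-12 | D 12-15 |
Completion: A=11  B=8  C=12  D=15
Turnaround (C−A): A=11  B=4  C=7  D=3
Turnaround times: A=11, B=4, C=7, D=3
Average turnaround = (11+4+7+3) / 4 = 25/4 = 6.25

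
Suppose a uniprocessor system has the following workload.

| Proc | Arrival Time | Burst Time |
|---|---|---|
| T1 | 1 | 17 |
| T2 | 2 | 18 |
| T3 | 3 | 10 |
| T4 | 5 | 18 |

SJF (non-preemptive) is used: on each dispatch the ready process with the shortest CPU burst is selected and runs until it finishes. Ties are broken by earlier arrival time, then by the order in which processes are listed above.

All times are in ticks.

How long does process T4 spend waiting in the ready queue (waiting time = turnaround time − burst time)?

41

Gantt: | idle 0-1 | T1 1-18 | T3 18-28 | T2 28-46 | T4 46-64 |
Completion: T1=18  T2=46  T3=28  T4=64
Turnaround (C−A): T1=17  T2=44  T3=25  T4=59
Waiting(T4) = turnaround − burst = 59 − 18 = 41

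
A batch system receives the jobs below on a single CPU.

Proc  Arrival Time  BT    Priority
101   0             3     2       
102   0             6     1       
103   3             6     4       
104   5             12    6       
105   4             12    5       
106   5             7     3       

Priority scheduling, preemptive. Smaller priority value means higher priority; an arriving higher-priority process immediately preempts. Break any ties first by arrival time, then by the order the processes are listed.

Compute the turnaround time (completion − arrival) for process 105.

30

Timeline: | 102 0-6 | 101 6-9 | 106 9-16 | 103 16-22 | 105 22-34 | 104 34-46 |
Completion: 101=9  102=6  103=22  104=46  105=34  106=16
Turnaround (C−A): 101=9  102=6  103=19  104=41  105=30  106=11
Turnaround(105) = completion − arrival = 34 − 4 = 30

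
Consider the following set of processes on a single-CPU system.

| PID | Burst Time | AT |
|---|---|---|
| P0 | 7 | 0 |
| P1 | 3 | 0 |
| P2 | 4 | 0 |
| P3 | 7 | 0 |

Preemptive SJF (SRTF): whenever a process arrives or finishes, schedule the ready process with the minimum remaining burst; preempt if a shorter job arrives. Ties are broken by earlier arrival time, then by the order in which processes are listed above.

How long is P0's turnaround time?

Gantt: | P1 0-3 | P2 3-7 | P0 7-14 | P3 14-21 |
Completion: P0=14  P1=3  P2=7  P3=21
Turnaround (C−A): P0=14  P1=3  P2=7  P3=21
Turnaround(P0) = completion − arrival = 14 − 0 = 14

14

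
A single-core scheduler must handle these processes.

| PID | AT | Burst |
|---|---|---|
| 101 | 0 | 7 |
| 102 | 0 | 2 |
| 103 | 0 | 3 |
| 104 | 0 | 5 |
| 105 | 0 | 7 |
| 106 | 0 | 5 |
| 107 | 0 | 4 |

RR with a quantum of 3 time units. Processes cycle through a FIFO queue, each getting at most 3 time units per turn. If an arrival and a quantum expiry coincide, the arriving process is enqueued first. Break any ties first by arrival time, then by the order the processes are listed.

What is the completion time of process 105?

33

Timeline: | 101 0-3 | 102 3-5 | 103 5-8 | 104 8-11 | 105 11-14 | 106 14-17 | 107 17-20 | 101 20-23 | 104 23-25 | 105 25-28 | 106 28-30 | 107 30-31 | 101 31-32 | 105 32-33 |
Completion: 101=32  102=5  103=8  104=25  105=33  106=30  107=31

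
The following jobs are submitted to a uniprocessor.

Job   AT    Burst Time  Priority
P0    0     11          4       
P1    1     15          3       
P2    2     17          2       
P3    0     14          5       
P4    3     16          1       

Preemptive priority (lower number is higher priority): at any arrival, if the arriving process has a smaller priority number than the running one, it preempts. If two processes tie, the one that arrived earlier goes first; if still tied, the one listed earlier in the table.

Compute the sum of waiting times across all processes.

156

Schedule: | P0 0-1 | P1 1-2 | P2 2-3 | P4 3-19 | P2 19-35 | P1 35-49 | P0 49-59 | P3 59-73 |
Completion: P0=59  P1=49  P2=35  P3=73  P4=19
Turnaround (C−A): P0=59  P1=48  P2=33  P3=73  P4=16
Waiting = turnaround − burst: P0=48, P1=33, P2=16, P3=59, P4=0
Total waiting = 48 + 33 + 16 + 59 + 0 = 156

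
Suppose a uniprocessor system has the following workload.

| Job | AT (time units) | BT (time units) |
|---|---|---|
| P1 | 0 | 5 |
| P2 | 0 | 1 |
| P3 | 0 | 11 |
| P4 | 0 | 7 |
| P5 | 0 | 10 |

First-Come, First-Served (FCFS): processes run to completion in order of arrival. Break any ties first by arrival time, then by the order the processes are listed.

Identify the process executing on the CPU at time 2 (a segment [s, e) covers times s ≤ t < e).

P1

Gantt: | P1 0-5 | P2 5-6 | P3 6-17 | P4 17-24 | P5 24-34 |
Completion: P1=5  P2=6  P3=17  P4=24  P5=34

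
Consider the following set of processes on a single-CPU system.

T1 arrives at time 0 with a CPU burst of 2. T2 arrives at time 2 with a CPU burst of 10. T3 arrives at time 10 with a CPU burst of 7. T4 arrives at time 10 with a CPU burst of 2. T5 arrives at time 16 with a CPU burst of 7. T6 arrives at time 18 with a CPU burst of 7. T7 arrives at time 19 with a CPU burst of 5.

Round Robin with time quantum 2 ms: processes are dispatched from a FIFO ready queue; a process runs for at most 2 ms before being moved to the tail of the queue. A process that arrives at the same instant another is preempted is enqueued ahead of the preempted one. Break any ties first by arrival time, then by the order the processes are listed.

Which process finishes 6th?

T5

Timeline: | T1 0-2 | T2 2-10 | T3 10-12 | T4 12-14 | T2 14-16 | T3 16-18 | T5 18-20 | T6 20-22 | T3 22-24 | T7 24-26 | T5 26-28 | T6 28-30 | T3 30-31 | T7 31-33 | T5 33-35 | T6 35-37 | T7 37-38 | T5 38-39 | T6 39-40 |
Completion: T1=2  T2=16  T3=31  T4=14  T5=39  T6=40  T7=38
Finish order: T1 → T4 → T2 → T3 → T7 → T5 → T6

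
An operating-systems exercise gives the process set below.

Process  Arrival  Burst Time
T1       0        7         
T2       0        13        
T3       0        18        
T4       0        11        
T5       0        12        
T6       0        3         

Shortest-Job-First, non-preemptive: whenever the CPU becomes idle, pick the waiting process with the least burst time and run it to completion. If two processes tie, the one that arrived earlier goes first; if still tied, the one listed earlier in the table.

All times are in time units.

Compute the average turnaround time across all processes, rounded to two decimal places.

Timeline: | T6 0-3 | T1 3-10 | T4 10-21 | T5 21-33 | T2 33-46 | T3 46-64 |
Completion: T1=10  T2=46  T3=64  T4=21  T5=33  T6=3
Turnaround times: T1=10, T2=46, T3=64, T4=21, T5=33, T6=3
Average turnaround = (10+46+64+21+33+3) / 6 = 177/6 = 29.50

29.50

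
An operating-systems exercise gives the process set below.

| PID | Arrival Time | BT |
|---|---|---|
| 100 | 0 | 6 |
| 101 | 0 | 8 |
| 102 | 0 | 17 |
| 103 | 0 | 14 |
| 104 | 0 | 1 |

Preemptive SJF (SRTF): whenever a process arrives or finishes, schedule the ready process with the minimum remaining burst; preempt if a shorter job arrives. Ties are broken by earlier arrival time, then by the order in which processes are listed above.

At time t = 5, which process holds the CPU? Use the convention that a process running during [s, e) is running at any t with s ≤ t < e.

Schedule: | 104 0-1 | 100 1-7 | 101 7-15 | 103 15-29 | 102 29-46 |
Completion: 100=7  101=15  102=46  103=29  104=1
Turnaround (C−A): 100=7  101=15  102=46  103=29  104=1

100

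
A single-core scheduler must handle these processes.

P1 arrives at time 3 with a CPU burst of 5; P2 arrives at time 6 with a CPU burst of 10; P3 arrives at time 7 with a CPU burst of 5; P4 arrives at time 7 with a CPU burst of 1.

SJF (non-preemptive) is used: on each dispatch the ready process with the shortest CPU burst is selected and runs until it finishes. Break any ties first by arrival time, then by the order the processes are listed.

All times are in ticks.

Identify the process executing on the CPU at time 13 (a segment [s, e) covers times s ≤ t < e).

Schedule: | idle 0-3 | P1 3-8 | P4 8-9 | P3 9-14 | P2 14-24 |
Completion: P1=8  P2=24  P3=14  P4=9
Turnaround (C−A): P1=5  P2=18  P3=7  P4=2

P3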